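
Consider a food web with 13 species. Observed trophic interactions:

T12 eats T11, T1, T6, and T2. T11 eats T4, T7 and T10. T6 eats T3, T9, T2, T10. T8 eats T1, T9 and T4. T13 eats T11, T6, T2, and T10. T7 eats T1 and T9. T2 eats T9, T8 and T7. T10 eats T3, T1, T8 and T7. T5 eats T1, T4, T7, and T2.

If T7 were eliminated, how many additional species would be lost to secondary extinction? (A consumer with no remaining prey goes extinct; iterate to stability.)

0

Remove T7.
Every predator of it retains at least one other prey: T2 still has T9, T8; T10 still has T3, T1, T8; T11 still has T4, T10; T5 still has T4, T1, T2.
No consumer loses all prey, so no secondary extinctions occur.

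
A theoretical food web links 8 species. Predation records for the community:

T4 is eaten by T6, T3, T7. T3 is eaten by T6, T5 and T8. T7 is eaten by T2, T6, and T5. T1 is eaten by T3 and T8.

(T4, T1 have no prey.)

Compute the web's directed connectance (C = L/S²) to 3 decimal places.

C = 0.172

The web has S = 8 species and L = 11 feeding links.
C = L / S² = 11 / 64 = 0.1719 ≈ 0.172.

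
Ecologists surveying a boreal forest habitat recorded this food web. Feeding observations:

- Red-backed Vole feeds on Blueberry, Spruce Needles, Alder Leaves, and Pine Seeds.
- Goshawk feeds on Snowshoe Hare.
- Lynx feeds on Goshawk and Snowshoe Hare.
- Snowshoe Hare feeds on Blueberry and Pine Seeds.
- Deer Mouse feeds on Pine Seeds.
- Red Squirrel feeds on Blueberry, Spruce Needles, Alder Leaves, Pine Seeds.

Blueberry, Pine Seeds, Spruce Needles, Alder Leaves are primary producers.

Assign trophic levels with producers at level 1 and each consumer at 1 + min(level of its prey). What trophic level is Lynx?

Blueberry is a producer → level 1.
Snowshoe Hare eats Blueberry → level 2.
Lynx eats Snowshoe Hare → level 3.
No prey of Lynx is below level 2, so 3 is the minimum.

Trophic level 3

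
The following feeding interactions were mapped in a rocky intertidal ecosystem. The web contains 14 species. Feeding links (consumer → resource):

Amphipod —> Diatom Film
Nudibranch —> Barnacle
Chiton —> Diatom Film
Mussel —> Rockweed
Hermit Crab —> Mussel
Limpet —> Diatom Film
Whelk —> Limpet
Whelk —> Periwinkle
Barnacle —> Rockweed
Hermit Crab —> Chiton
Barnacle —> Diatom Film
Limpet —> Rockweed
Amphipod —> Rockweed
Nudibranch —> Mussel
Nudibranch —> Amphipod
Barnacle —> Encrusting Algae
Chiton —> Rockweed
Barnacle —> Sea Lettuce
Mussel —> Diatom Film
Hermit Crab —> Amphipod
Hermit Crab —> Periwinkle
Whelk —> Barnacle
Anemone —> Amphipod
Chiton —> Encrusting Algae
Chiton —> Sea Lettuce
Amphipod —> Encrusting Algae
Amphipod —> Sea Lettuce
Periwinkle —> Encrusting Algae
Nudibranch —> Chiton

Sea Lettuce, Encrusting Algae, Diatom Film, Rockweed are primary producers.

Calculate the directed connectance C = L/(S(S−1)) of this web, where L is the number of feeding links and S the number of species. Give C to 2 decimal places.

C = 0.16

The web has S = 14 species and L = 29 feeding links.
C = L / (S(S−1)) = 29 / 182 = 0.1593 ≈ 0.16.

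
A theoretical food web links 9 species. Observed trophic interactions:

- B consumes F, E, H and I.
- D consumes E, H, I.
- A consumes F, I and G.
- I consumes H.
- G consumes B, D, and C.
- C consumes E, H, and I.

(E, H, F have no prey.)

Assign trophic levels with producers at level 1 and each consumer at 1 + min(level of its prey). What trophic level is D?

E is a producer → level 1.
D eats E → level 2.

Trophic level 2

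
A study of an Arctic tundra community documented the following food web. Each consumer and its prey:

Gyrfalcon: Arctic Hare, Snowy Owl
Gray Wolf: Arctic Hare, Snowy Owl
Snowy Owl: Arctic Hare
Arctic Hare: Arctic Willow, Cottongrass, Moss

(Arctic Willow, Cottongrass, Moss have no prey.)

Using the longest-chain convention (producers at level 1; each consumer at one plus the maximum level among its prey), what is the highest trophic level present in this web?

Producers (level 1): Arctic Willow, Cottongrass, Moss.
Arctic Willow → Arctic Hare → Snowy Owl → Gray Wolf gives Gray Wolf level 4.
No species has a prey at level 4, so no species reaches level 5.

4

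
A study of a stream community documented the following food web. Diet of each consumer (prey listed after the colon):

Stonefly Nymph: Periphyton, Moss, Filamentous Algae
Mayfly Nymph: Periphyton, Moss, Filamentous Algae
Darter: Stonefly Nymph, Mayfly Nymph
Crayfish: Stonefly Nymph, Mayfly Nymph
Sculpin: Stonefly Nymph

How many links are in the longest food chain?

One longest chain: Periphyton → Stonefly Nymph → Darter.
It has 3 species and 2 links.

2 links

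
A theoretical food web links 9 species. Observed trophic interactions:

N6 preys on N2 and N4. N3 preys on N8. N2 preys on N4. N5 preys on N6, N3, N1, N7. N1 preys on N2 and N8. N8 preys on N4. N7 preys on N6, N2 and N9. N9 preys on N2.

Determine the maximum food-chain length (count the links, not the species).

4 links

One longest chain: N4 → N2 → N6 → N7 → N5.
It has 5 species and 4 links.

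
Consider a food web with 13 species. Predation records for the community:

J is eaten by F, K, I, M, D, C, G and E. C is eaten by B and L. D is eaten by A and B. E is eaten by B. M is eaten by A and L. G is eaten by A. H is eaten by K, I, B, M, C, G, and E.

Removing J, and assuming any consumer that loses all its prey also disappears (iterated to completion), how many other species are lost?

2

Remove J.
Round 1: F (all prey gone), D (all prey gone) → extinct.
No further losses. Total secondary extinctions: 2.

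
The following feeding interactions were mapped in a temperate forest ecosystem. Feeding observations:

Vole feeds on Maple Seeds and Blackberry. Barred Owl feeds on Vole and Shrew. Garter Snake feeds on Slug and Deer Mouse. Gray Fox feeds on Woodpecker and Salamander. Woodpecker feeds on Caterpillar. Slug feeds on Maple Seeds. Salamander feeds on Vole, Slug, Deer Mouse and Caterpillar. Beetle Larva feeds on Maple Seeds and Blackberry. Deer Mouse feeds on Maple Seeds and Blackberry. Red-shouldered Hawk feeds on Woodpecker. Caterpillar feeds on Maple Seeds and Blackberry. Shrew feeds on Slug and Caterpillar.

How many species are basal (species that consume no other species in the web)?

2

Basal species (no prey listed): Blackberry, Maple Seeds.
Count: 2.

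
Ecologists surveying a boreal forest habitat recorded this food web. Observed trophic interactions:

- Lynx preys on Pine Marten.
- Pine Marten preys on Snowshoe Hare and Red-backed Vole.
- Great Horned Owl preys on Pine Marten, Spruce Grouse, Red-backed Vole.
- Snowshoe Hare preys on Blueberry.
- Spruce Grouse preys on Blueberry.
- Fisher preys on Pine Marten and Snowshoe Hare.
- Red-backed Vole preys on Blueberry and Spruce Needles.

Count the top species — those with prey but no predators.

3

Top species (has prey, but nothing eats it): Fisher, Lynx, Great Horned Owl.
Count: 3.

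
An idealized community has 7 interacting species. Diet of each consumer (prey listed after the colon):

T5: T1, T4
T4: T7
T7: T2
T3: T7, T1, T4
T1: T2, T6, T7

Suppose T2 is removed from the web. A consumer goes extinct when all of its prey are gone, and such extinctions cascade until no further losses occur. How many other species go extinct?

Remove T2.
Round 1: T7 (all prey gone) → extinct.
Round 2: T4 (all prey gone) → extinct.
No further losses. Total secondary extinctions: 2.

2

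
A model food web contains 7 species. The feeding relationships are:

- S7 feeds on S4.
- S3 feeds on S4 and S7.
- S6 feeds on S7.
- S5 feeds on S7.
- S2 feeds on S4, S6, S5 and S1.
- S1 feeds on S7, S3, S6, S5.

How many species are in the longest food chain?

5 species

One longest chain: S4 → S7 → S6 → S1 → S2.
It has 5 species and 4 links.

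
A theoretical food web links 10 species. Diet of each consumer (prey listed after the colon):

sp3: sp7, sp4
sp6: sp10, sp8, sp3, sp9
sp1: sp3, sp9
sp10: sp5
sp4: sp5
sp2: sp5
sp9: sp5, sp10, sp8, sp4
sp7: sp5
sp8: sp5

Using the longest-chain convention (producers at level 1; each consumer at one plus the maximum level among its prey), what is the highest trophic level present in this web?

4

Producers (level 1): sp5.
sp5 → sp7 → sp3 → sp1 gives sp1 level 4.
No species has a prey at level 4, so no species reaches level 5.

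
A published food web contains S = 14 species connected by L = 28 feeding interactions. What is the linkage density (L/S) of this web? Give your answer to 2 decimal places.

L/S = 2.00

There are L = 28 links among S = 14 species.
L/S = 28/14 = 2.0000 ≈ 2.00.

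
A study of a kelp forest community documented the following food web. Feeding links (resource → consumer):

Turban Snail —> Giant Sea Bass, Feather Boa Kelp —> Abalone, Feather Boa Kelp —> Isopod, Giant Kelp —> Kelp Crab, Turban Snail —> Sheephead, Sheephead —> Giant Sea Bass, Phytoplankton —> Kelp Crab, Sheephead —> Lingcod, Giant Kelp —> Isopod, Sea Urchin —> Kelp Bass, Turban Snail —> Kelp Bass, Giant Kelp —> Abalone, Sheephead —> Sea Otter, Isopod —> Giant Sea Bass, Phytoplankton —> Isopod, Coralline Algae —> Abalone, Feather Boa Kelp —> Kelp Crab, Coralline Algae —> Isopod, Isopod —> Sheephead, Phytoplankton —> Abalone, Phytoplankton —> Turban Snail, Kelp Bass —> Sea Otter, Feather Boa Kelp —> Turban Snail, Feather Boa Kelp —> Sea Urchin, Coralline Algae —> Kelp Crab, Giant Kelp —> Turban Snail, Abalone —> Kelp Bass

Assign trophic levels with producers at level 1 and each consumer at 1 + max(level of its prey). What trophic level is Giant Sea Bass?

Trophic level 4

Giant Kelp is a producer → level 1.
Turban Snail eats Giant Kelp (level 1); other prey at levels: Feather Boa Kelp 1, Phytoplankton 1 → level 2.
Sheephead eats Turban Snail (level 2); other prey at levels: Isopod 2 → level 3.
Giant Sea Bass eats Sheephead (level 3); other prey at levels: Turban Snail 2, Isopod 2 → level 4.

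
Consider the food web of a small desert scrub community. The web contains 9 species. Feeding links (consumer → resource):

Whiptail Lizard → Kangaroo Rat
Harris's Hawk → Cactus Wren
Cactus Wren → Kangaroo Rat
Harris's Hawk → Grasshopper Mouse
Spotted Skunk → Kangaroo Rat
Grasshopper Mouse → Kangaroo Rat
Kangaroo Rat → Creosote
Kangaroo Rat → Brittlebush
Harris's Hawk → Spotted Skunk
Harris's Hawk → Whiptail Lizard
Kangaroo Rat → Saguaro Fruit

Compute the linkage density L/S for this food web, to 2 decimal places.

L/S = 1.22

There are L = 11 links among S = 9 species.
L/S = 11/9 = 1.2222 ≈ 1.22.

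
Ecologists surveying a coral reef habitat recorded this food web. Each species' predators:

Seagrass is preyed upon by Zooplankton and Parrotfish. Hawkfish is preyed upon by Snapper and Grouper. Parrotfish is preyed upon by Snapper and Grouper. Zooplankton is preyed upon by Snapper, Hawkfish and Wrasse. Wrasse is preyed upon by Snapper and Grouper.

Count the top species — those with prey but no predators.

Top species (has prey, but nothing eats it): Snapper, Grouper.
Count: 2.

2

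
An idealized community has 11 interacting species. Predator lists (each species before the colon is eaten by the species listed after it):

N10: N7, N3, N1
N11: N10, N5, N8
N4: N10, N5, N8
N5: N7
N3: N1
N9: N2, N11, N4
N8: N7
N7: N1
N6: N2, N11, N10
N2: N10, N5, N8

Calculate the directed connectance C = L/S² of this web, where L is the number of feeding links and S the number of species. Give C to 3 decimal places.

C = 0.182

The web has S = 11 species and L = 22 feeding links.
C = L / S² = 22 / 121 = 0.1818 ≈ 0.182.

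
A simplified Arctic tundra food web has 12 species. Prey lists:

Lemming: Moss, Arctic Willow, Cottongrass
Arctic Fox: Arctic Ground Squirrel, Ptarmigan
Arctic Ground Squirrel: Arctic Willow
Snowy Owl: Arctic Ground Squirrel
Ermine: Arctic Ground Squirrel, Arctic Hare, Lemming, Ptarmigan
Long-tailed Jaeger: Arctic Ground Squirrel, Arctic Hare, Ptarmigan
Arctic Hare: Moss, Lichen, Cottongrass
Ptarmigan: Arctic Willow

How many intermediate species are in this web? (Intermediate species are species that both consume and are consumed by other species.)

4

Intermediate species (has both prey and predators): Arctic Ground Squirrel, Arctic Hare, Lemming, Ptarmigan.
Count: 4.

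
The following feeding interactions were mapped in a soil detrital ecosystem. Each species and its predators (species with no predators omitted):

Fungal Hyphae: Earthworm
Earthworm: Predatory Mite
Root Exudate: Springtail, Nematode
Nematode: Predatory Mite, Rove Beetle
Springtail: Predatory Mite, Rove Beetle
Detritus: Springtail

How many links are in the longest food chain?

One longest chain: Fungal Hyphae → Earthworm → Predatory Mite.
It has 3 species and 2 links.

2 links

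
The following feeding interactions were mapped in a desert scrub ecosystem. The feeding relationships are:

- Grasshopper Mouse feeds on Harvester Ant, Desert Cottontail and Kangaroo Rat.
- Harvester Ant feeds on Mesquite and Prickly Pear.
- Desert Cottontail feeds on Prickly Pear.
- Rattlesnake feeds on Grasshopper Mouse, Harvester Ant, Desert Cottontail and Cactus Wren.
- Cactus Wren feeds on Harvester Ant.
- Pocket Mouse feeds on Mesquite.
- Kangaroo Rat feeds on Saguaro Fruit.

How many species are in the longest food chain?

One longest chain: Saguaro Fruit → Kangaroo Rat → Grasshopper Mouse → Rattlesnake.
It has 4 species and 3 links.

4 species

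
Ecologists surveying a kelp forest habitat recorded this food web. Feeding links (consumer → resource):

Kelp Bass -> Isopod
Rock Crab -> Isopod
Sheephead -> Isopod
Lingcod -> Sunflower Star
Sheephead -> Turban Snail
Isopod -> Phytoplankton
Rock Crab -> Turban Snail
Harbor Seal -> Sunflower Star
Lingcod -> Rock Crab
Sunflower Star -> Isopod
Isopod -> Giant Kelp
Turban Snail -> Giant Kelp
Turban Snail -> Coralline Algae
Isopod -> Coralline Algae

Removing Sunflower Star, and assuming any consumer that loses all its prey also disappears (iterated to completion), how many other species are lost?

1

Remove Sunflower Star.
Round 1: Harbor Seal (all prey gone) → extinct.
No further losses. Total secondary extinctions: 1.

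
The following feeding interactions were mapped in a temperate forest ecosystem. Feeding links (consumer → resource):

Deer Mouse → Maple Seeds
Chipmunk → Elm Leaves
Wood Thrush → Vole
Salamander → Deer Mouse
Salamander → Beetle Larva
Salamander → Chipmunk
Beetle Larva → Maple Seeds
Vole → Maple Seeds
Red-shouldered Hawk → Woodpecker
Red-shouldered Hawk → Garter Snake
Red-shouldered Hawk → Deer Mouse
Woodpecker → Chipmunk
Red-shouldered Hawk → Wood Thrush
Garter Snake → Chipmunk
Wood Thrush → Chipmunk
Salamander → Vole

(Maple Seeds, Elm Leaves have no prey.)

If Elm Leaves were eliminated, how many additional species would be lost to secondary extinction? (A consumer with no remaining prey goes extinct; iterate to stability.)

Remove Elm Leaves.
Round 1: Chipmunk (all prey gone) → extinct.
Round 2: Garter Snake (all prey gone), Woodpecker (all prey gone) → extinct.
No further losses. Total secondary extinctions: 3.

3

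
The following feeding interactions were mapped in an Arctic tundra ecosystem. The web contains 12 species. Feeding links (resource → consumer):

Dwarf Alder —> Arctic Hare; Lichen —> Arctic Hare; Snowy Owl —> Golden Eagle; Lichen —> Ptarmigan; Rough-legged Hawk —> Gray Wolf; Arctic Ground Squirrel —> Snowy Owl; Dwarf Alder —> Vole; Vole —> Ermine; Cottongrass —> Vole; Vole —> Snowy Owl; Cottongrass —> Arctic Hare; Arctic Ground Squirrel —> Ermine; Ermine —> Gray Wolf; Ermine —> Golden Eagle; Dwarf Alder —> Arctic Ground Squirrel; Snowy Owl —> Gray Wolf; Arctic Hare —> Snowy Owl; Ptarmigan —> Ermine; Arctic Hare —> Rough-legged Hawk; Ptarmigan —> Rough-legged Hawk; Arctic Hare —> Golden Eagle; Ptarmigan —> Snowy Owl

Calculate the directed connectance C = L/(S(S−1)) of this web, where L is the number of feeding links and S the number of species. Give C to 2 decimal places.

C = 0.17

The web has S = 12 species and L = 22 feeding links.
C = L / (S(S−1)) = 22 / 132 = 0.1667 ≈ 0.17.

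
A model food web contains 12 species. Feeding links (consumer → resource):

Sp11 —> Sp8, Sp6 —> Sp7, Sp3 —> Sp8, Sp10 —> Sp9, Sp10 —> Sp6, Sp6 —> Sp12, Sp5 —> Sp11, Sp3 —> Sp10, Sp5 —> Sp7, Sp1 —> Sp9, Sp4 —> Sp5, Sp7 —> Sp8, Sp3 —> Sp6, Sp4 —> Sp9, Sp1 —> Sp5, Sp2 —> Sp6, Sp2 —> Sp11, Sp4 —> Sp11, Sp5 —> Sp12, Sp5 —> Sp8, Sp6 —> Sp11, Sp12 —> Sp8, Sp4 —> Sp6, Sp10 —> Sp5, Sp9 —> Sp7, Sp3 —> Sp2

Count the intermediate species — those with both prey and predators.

8

Intermediate species (has both prey and predators): Sp11, Sp12, Sp7, Sp6, Sp9, Sp5, Sp10, Sp2.
Count: 8.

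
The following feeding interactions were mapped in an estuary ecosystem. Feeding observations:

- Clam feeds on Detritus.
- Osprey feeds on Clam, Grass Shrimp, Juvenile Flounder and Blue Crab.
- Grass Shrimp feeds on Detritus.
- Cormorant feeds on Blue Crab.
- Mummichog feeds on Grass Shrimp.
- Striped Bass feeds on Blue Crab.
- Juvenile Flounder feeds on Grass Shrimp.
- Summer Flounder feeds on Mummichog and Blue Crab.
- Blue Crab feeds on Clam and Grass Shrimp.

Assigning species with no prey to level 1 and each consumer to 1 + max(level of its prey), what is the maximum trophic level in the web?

Basal resources (level 1): Detritus.
Detritus → Clam → Blue Crab → Osprey gives Osprey level 4.
No species has a prey at level 4, so no species reaches level 5.

4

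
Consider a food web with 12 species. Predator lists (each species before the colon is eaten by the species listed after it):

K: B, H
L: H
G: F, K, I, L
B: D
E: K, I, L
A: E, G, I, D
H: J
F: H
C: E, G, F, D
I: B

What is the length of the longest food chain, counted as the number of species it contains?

One longest chain: C → G → F → H → J.
It has 5 species and 4 links.

5 species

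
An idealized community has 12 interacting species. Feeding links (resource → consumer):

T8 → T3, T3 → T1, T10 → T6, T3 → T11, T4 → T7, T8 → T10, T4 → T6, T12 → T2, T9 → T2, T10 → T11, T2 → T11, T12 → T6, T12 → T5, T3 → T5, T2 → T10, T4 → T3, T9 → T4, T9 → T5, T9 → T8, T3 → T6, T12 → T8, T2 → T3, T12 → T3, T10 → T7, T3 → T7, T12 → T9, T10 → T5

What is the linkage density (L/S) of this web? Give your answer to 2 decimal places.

There are L = 27 links among S = 12 species.
L/S = 27/12 = 2.2500 ≈ 2.25.

L/S = 2.25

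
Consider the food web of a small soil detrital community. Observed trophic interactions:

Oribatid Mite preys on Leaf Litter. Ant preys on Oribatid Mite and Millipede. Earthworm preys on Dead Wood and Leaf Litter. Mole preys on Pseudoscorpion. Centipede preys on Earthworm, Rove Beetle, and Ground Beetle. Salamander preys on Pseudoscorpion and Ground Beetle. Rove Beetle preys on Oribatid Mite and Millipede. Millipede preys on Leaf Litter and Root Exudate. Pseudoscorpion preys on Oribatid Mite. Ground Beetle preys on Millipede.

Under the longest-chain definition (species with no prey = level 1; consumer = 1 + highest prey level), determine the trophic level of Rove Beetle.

Trophic level 3

Leaf Litter has no prey (basal) → level 1.
Oribatid Mite eats Leaf Litter → level 2.
Rove Beetle eats Oribatid Mite (level 2); other prey at levels: Millipede 2 → level 3.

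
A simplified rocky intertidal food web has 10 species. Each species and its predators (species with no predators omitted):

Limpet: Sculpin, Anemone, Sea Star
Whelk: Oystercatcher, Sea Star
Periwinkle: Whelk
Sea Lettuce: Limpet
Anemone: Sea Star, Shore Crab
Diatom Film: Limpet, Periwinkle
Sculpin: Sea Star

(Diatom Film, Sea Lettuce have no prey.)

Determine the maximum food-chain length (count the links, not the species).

3 links

One longest chain: Diatom Film → Periwinkle → Whelk → Oystercatcher.
It has 4 species and 3 links.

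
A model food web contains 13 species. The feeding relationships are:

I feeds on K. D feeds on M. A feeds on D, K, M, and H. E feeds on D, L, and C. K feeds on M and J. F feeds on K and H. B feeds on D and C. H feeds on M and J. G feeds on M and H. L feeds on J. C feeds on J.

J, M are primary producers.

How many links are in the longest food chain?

One longest chain: J → K → I.
It has 3 species and 2 links.

2 links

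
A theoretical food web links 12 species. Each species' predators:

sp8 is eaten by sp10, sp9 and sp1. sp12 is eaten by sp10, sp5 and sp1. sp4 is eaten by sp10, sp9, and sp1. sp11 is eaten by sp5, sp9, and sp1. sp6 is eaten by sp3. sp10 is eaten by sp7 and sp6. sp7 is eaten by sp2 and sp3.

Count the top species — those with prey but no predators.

Top species (has prey, but nothing eats it): sp9, sp1, sp5, sp2, sp3.
Count: 5.

5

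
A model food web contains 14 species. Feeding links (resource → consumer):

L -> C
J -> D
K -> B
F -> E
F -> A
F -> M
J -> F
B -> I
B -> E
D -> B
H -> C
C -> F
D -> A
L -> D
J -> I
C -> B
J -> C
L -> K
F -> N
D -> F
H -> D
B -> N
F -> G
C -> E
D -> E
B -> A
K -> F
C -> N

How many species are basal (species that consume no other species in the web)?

3

Basal species (no prey listed): J, H, L.
Count: 3.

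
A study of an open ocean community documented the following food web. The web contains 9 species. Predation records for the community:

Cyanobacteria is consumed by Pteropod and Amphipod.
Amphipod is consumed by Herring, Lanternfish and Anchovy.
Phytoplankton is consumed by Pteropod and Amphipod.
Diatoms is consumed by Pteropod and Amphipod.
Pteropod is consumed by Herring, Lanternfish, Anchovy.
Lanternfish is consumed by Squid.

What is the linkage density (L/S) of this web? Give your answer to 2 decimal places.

There are L = 13 links among S = 9 species.
L/S = 13/9 = 1.4444 ≈ 1.44.

L/S = 1.44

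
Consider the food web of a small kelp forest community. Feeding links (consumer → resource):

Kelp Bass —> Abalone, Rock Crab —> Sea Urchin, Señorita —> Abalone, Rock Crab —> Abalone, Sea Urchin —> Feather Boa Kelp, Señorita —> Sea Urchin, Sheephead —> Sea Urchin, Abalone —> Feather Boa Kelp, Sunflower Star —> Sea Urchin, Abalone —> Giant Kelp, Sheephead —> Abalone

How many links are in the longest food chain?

One longest chain: Giant Kelp → Abalone → Señorita.
It has 3 species and 2 links.

2 links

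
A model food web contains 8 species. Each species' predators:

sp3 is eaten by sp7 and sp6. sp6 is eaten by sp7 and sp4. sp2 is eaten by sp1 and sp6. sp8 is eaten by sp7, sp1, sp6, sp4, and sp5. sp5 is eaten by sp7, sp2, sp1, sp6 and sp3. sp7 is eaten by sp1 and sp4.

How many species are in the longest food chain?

One longest chain: sp8 → sp5 → sp2 → sp6 → sp7 → sp4.
It has 6 species and 5 links.

6 species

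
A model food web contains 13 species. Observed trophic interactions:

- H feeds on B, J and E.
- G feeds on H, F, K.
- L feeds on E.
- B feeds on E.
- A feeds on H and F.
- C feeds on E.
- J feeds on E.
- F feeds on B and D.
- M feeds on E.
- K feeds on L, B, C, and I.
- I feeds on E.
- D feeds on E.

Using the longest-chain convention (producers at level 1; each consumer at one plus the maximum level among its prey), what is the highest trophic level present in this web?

Producers (level 1): E.
E → B → K → G gives G level 4.
No species has a prey at level 4, so no species reaches level 5.

4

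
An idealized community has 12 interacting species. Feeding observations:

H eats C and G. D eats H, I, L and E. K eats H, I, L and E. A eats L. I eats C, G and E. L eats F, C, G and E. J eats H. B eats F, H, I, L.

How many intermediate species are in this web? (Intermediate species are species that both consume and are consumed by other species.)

Intermediate species (has both prey and predators): L, H, I.
Count: 3.

3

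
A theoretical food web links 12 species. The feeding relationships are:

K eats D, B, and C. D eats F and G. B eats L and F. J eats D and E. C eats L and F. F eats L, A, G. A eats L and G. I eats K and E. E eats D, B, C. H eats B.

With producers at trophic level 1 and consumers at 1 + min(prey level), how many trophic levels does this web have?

Producers (level 1): G, L.
Following each consumer down to its lowest-level prey: G → D → E → I (levels 1 through 4).
All prey of I (E 3, K 3) are at level 3 or above, so I is at level 1 + 3 = 4.
Every consumer has at least one prey at level 3 or below, so none exceeds level 4.

4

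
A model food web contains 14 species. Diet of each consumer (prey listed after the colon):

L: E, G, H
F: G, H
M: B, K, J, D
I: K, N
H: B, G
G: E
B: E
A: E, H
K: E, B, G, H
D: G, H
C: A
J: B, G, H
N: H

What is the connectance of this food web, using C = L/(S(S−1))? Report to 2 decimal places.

The web has S = 14 species and L = 28 feeding links.
C = L / (S(S−1)) = 28 / 182 = 0.1538 ≈ 0.15.

C = 0.15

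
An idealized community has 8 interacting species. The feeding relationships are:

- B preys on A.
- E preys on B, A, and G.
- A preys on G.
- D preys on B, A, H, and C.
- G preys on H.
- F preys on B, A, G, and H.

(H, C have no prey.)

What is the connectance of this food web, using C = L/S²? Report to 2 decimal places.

C = 0.22

The web has S = 8 species and L = 14 feeding links.
C = L / S² = 14 / 64 = 0.2188 ≈ 0.22.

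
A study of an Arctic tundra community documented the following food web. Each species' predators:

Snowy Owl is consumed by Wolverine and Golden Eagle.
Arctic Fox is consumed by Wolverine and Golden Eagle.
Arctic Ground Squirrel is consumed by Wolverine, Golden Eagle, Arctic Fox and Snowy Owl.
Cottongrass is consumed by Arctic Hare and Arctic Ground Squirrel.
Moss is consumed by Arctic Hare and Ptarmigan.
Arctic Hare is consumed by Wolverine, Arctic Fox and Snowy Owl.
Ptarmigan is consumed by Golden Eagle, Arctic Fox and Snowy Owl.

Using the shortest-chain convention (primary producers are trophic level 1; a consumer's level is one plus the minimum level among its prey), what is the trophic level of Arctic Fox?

Trophic level 3

Moss is a producer → level 1.
Ptarmigan eats Moss → level 2.
Arctic Fox eats Ptarmigan → level 3.
No prey of Arctic Fox is below level 2, so 3 is the minimum.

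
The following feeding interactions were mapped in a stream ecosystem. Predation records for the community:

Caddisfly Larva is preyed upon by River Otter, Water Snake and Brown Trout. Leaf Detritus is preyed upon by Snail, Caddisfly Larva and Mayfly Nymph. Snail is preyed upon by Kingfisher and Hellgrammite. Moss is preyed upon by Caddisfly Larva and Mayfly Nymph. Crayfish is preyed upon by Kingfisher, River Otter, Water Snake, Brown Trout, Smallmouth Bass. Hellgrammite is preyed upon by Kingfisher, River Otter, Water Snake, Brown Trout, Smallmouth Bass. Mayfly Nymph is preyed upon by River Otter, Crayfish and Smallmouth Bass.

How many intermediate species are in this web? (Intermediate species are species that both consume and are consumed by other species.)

Intermediate species (has both prey and predators): Snail, Caddisfly Larva, Mayfly Nymph, Crayfish, Hellgrammite.
Count: 5.

5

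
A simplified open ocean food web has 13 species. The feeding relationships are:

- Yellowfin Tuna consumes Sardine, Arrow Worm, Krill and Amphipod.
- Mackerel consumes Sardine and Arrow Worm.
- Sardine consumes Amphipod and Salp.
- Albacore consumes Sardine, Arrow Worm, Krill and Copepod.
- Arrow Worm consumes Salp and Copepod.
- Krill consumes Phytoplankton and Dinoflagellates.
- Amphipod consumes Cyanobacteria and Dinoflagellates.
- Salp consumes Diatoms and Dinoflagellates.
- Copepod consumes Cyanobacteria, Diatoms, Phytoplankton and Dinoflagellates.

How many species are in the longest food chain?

One longest chain: Diatoms → Salp → Sardine → Mackerel.
It has 4 species and 3 links.

4 species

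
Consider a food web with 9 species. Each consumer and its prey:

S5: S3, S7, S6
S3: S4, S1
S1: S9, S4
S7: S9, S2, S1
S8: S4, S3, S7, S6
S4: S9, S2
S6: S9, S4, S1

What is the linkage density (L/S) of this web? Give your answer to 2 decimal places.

L/S = 2.11

There are L = 19 links among S = 9 species.
L/S = 19/9 = 2.1111 ≈ 2.11.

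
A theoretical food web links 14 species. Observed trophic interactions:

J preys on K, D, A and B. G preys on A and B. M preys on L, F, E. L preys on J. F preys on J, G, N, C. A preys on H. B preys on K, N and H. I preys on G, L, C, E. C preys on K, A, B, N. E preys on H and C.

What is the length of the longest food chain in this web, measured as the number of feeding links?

4 links

One longest chain: K → B → C → E → M.
It has 5 species and 4 links.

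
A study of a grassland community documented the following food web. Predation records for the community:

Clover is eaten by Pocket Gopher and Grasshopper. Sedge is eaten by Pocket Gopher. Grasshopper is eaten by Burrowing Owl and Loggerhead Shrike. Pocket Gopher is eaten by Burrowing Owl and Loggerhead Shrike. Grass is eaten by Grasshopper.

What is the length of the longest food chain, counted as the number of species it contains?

3 species

One longest chain: Grass → Grasshopper → Burrowing Owl.
It has 3 species and 2 links.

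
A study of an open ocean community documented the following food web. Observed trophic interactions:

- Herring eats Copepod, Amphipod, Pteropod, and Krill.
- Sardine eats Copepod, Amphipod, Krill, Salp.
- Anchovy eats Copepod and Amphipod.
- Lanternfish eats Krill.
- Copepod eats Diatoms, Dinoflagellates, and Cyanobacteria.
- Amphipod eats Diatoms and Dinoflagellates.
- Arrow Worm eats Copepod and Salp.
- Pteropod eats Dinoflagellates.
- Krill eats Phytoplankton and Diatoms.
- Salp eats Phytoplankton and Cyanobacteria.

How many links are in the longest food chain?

One longest chain: Diatoms → Amphipod → Herring.
It has 3 species and 2 links.

2 links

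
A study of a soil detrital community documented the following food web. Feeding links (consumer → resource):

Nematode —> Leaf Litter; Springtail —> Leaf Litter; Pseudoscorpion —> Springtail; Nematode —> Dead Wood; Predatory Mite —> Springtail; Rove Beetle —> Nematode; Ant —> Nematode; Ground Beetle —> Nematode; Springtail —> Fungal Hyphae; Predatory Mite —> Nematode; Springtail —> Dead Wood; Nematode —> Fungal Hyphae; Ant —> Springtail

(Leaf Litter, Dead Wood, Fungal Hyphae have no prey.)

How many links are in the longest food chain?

2 links

One longest chain: Leaf Litter → Nematode → Ground Beetle.
It has 3 species and 2 links.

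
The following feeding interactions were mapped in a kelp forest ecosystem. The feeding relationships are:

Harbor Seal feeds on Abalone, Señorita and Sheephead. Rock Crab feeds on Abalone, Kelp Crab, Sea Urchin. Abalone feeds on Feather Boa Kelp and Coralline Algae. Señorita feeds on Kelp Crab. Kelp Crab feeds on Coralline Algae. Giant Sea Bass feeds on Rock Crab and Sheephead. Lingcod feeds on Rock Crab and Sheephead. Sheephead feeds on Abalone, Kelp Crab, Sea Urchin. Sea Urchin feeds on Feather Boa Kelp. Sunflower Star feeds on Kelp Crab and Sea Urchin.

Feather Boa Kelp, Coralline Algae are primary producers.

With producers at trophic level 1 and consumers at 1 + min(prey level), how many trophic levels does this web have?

4

Producers (level 1): Feather Boa Kelp, Coralline Algae.
Following each consumer down to its lowest-level prey: Coralline Algae → Kelp Crab → Sheephead → Giant Sea Bass (levels 1 through 4).
All prey of Giant Sea Bass (Sheephead 3, Rock Crab 3) are at level 3 or above, so Giant Sea Bass is at level 1 + 3 = 4.
Every consumer has at least one prey at level 3 or below, so none exceeds level 4.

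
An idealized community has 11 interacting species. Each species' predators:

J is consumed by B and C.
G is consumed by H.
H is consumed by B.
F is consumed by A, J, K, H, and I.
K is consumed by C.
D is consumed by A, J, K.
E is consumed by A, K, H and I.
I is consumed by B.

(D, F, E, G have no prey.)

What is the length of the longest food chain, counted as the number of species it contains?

One longest chain: F → H → B.
It has 3 species and 2 links.

3 species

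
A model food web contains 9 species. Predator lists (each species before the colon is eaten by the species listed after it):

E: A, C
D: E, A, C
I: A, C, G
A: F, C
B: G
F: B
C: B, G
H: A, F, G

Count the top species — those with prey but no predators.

1

Top species (has prey, but nothing eats it): G.
Count: 1.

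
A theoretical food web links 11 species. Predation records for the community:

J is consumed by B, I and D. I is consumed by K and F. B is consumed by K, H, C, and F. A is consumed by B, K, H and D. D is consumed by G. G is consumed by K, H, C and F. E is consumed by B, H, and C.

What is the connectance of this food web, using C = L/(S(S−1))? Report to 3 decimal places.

C = 0.191

The web has S = 11 species and L = 21 feeding links.
C = L / (S(S−1)) = 21 / 110 = 0.1909 ≈ 0.191.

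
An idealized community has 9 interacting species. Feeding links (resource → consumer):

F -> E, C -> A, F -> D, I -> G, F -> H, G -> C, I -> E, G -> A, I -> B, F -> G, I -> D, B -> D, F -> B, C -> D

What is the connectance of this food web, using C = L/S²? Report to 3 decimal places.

C = 0.173

The web has S = 9 species and L = 14 feeding links.
C = L / S² = 14 / 81 = 0.1728 ≈ 0.173.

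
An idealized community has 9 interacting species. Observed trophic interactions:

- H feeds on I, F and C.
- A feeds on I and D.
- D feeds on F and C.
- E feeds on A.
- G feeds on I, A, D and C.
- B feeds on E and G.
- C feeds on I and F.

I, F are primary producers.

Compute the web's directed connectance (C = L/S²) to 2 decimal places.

C = 0.20

The web has S = 9 species and L = 16 feeding links.
C = L / S² = 16 / 81 = 0.1975 ≈ 0.20.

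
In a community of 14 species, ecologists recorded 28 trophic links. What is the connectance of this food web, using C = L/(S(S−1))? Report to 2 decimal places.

C = 0.15

The web has S = 14 species and L = 28 feeding links.
C = L / (S(S−1)) = 28 / 182 = 0.1538 ≈ 0.15.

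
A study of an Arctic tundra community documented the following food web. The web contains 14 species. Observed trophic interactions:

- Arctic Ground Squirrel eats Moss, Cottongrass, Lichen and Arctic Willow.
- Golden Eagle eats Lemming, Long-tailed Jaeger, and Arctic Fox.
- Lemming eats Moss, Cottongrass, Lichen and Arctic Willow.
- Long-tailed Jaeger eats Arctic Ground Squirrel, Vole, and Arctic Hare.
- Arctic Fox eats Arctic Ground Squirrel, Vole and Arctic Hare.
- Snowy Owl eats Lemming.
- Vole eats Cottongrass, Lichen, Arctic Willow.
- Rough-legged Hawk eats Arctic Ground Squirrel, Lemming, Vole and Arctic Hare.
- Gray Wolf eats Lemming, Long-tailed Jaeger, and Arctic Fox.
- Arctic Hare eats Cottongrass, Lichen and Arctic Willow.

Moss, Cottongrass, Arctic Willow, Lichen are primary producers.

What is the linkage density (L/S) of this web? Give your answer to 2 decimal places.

L/S = 2.21

There are L = 31 links among S = 14 species.
L/S = 31/14 = 2.2143 ≈ 2.21.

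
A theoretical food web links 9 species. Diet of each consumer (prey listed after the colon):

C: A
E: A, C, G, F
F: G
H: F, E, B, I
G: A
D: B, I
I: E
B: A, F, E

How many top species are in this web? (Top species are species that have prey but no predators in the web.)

Top species (has prey, but nothing eats it): D, H.
Count: 2.

2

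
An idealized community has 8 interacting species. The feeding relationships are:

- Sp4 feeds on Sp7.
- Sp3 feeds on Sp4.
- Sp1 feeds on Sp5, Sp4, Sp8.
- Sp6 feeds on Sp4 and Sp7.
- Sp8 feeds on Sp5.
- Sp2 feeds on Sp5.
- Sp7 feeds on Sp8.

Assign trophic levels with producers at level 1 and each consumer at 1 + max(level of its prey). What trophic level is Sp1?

Trophic level 5

Sp5 is a producer → level 1.
Sp8 eats Sp5 → level 2.
Sp7 eats Sp8 → level 3.
Sp4 eats Sp7 → level 4.
Sp1 eats Sp4 (level 4); other prey at levels: Sp5 1, Sp8 2 → level 5.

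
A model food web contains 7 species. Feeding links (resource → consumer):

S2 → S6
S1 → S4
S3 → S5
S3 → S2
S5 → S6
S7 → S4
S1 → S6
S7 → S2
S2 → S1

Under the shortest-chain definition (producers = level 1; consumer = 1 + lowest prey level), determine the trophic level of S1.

Trophic level 3

S3 is a producer → level 1.
S2 eats S3 → level 2.
S1 eats S2 → level 3.
No prey of S1 is below level 2, so 3 is the minimum.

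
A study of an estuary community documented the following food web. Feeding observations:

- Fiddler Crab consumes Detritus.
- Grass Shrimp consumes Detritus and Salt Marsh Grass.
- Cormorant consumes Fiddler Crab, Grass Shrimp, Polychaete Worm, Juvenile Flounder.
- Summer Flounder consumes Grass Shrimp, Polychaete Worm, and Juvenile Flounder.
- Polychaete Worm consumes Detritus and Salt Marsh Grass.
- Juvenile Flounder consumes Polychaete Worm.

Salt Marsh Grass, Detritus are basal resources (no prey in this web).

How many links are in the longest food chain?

3 links

One longest chain: Salt Marsh Grass → Polychaete Worm → Juvenile Flounder → Summer Flounder.
It has 4 species and 3 links.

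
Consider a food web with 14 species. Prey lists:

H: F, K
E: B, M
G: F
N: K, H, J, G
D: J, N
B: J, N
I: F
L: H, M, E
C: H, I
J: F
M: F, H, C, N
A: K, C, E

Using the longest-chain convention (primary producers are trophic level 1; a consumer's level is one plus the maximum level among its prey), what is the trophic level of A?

F is a producer → level 1.
H eats F (level 1); other prey at levels: K 1 → level 2.
N eats H (level 2); other prey at levels: K 1, J 2, G 2 → level 3.
B eats N (level 3); other prey at levels: J 2 → level 4.
E eats B (level 4); other prey at levels: M 4 → level 5.
A eats E (level 5); other prey at levels: K 1, C 3 → level 6.

Trophic level 6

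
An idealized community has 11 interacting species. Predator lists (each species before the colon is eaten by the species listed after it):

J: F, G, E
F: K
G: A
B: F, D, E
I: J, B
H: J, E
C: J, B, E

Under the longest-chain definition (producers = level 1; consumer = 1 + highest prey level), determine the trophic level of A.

Trophic level 4

C is a producer → level 1.
J eats C (level 1); other prey at levels: I 1, H 1 → level 2.
G eats J → level 3.
A eats G → level 4.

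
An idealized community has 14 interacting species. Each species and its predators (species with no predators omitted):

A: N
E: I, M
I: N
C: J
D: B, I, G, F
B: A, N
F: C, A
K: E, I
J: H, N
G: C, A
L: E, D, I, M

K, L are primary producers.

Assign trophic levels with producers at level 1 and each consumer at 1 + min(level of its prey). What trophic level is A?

Trophic level 4

L is a producer → level 1.
D eats L → level 2.
B eats D → level 3.
A eats B → level 4.
No prey of A is below level 3, so 4 is the minimum.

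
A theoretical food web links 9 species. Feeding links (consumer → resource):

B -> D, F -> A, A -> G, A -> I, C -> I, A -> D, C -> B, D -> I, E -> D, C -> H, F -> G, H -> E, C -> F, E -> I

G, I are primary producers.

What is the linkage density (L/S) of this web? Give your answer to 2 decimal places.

L/S = 1.56

There are L = 14 links among S = 9 species.
L/S = 14/9 = 1.5556 ≈ 1.56.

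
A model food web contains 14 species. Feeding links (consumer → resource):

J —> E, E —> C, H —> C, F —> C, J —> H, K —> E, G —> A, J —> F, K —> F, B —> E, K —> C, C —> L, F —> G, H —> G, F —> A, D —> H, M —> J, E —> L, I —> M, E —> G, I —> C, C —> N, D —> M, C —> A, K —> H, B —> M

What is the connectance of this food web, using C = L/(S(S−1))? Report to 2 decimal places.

The web has S = 14 species and L = 26 feeding links.
C = L / (S(S−1)) = 26 / 182 = 0.1429 ≈ 0.14.

C = 0.14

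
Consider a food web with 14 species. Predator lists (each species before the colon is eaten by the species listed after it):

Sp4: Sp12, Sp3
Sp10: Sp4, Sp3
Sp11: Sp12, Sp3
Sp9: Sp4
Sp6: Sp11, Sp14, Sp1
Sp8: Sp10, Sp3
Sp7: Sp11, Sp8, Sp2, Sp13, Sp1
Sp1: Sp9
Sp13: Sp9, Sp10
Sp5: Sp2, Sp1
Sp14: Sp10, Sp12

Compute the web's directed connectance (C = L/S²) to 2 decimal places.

The web has S = 14 species and L = 24 feeding links.
C = L / S² = 24 / 196 = 0.1224 ≈ 0.12.

C = 0.12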